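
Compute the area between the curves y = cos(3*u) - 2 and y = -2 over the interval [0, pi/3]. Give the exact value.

The difference (cos(3*u) - 2) - (-2) = cos(3*u) changes sign at u = pi/6 inside [0, pi/3], so split the integral there.
∫[0,pi/6] (cos(3*u)) du = 1/3.
∫[pi/6,pi/3] (cos(3*u)) du = -1/3; the area of that piece is 1/3.
Total area = 1/3 + 1/3 = 2/3.

2/3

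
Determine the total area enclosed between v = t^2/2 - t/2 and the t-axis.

1/12

The curve meets the t-axis where t^2/2 - t/2 = 0, i.e. t*(t - 1)/2 = 0, at t = 0, 1.
On [0, 1] the curve lies below the axis; ∫[0,1] (t^2/2 - t/2) dt = -1/12, giving area 1/12.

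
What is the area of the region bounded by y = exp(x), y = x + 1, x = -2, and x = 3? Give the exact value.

On [-2, 3], (exp(x)) - (x + 1) = -x + exp(x) - 1 is ≥ 0 throughout, so the area is a single integral of |-x + exp(x) - 1|.
∫[-2,3] (-x + exp(x) - 1) dx = -15/2 - exp(-2) + exp(3).

-15/2 - exp(-2) + exp(3)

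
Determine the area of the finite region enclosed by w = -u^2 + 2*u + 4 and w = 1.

32/3

Set the curves equal: -u^2 + 2*u + 4 = 1, so -u^2 + 2*u + 3 = 0, which factors as -(u - 3)*(u + 1) = 0. The curves meet at u = -1, 3.
On [-1, 3], w = -u^2 + 2*u + 4 is on top; that piece has area ∫[-1,3] (-u^2 + 2*u + 3) du = 32/3.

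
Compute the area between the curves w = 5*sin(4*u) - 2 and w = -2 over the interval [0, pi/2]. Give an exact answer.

The difference (5*sin(4*u) - 2) - (-2) = 5*sin(4*u) changes sign at u = pi/4 inside [0, pi/2], so split the integral there.
∫[0,pi/4] (5*sin(4*u)) du = 5/2.
∫[pi/4,pi/2] (5*sin(4*u)) du = -5/2; the area of that piece is 5/2.
Total area = 5/2 + 5/2 = 5.

5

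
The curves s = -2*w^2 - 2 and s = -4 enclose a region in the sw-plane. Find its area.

8/3

Both boundary curves give s as a function of w, so integrate with respect to w. Setting them equal: -2*w^2 + 2 = 0, i.e. -2*(w - 1)*(w + 1) = 0, so they meet at w = -1, 1.
For w in [-1, 1], s = -2*w^2 - 2 is on the right; area = ∫[-1,1] (-2*w^2 + 2) dw = 8/3.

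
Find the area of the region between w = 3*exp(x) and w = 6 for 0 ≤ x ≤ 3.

The difference (3*exp(x)) - (6) = 3*exp(x) - 6 changes sign at x = log(2) inside [0, 3], so split the integral there.
∫[0,log(2)] (3*exp(x) - 6) dx = 3 - log(64); the area of that piece is -3 + log(64).
∫[log(2),3] (3*exp(x) - 6) dx = -24 + 6*log(2) + 3*exp(3).
Total area = (-3 + log(64)) + (-24 + 6*log(2) + 3*exp(3)) = -27 + 12*log(2) + 3*exp(3).

-27 + 12*log(2) + 3*exp(3)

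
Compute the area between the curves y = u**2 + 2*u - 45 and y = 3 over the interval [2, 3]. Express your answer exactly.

110/3

On [2, 3], (u**2 + 2*u - 45) - (3) = u**2 + 2*u - 48 is ≤ 0 throughout, so the area is a single integral of |u**2 + 2*u - 48|.
∫[2,3] (u**2 + 2*u - 48) du = -110/3; the area of that piece is 110/3.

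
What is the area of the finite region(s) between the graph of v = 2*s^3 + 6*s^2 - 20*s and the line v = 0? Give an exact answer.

The curve meets the s-axis where 2*s^3 + 6*s^2 - 20*s = 0, i.e. 2*s*(s - 2)*(s + 5) = 0, at s = -5, 0, 2.
On [-5, 0] the curve lies above the axis; ∫[-5,0] (2*s^3 + 6*s^2 - 20*s) ds = 375/2, giving area 375/2.
On [0, 2] the curve lies below the axis; ∫[0,2] (2*s^3 + 6*s^2 - 20*s) ds = -16, giving area 16.
Total area = 375/2 + 16 = 407/2.

407/2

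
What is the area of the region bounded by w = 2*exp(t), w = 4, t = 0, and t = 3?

-18 + 8*log(2) + 2*exp(3)

The difference (2*exp(t)) - (4) = 2*exp(t) - 4 changes sign at t = log(2) inside [0, 3], so split the integral there.
∫[0,log(2)] (2*exp(t) - 4) dt = 2 - log(16); the area of that piece is -2 + log(16).
∫[log(2),3] (2*exp(t) - 4) dt = -16 + 4*log(2) + 2*exp(3).
Total area = (-2 + log(16)) + (-16 + 4*log(2) + 2*exp(3)) = -18 + 8*log(2) + 2*exp(3).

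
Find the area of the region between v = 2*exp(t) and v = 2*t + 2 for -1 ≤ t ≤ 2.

On [-1, 2], (2*exp(t)) - (2*t + 2) = -2*t + 2*exp(t) - 2 is ≥ 0 throughout, so the area is a single integral of |-2*t + 2*exp(t) - 2|.
∫[-1,2] (-2*t + 2*exp(t) - 2) dt = -9 - 2*exp(-1) + 2*exp(2).

-9 - 2*exp(-1) + 2*exp(2)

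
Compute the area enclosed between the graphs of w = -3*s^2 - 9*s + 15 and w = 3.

Set the curves equal: -3*s^2 - 9*s + 15 = 3, so -3*s^2 - 9*s + 12 = 0, which factors as -3*(s - 1)*(s + 4) = 0. The curves meet at s = -4, 1.
On [-4, 1], w = -3*s^2 - 9*s + 15 is on top; that piece has area ∫[-4,1] (-3*s^2 - 9*s + 12) ds = 125/2.

125/2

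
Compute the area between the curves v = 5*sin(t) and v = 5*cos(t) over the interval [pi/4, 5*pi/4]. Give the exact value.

10*sqrt(2)

On [pi/4, 5*pi/4], (5*sin(t)) - (5*cos(t)) = 5*sin(t) - 5*cos(t) is ≥ 0 throughout, so the area is a single integral of |5*sin(t) - 5*cos(t)|.
∫[pi/4,5*pi/4] (5*sin(t) - 5*cos(t)) dt = 10*sqrt(2).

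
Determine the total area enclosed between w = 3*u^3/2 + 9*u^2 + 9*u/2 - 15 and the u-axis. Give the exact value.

The curve meets the u-axis where 3*u^3/2 + 9*u^2 + 9*u/2 - 15 = 0, i.e. 3*(u - 1)*(u + 2)*(u + 5)/2 = 0, at u = -5, -2, 1.
On [-5, -2] the curve lies above the axis; ∫[-5,-2] (3*u^3/2 + 9*u^2 + 9*u/2 - 15) du = 243/8, giving area 243/8.
On [-2, 1] the curve lies below the axis; ∫[-2,1] (3*u^3/2 + 9*u^2 + 9*u/2 - 15) du = -243/8, giving area 243/8.
Total area = 243/8 + 243/8 = 243/4.

243/4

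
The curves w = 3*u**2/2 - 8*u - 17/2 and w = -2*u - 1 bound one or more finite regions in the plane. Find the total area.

Set the curves equal: 3*u**2/2 - 8*u - 17/2 = -2*u - 1, so 3*u**2/2 - 6*u - 15/2 = 0, which factors as 3*(u - 5)*(u + 1)/2 = 0. The curves meet at u = -1, 5.
On [-1, 5], w = -2*u - 1 is on top; that piece has area ∫[-1,5] (-(3*u**2/2 - 6*u - 15/2)) du = 54.

54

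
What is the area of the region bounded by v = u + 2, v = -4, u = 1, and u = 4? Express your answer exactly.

On [1, 4], (u + 2) - (-4) = u + 6 is ≥ 0 throughout, so the area is a single integral of |u + 6|.
∫[1,4] (u + 6) du = 51/2.

51/2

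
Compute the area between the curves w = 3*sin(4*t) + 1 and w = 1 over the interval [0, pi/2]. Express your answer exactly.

The difference (3*sin(4*t) + 1) - (1) = 3*sin(4*t) changes sign at t = pi/4 inside [0, pi/2], so split the integral there.
∫[0,pi/4] (3*sin(4*t)) dt = 3/2.
∫[pi/4,pi/2] (3*sin(4*t)) dt = -3/2; the area of that piece is 3/2.
Total area = 3/2 + 3/2 = 3.

3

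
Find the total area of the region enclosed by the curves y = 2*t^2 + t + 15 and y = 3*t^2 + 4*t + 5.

Set the curves equal: 2*t^2 + t + 15 = 3*t^2 + 4*t + 5, so -t^2 - 3*t + 10 = 0, which factors as -(t - 2)*(t + 5) = 0. The curves meet at t = -5, 2.
On [-5, 2], y = 2*t^2 + t + 15 is on top; that piece has area ∫[-5,2] (-t^2 - 3*t + 10) dt = 343/6.

343/6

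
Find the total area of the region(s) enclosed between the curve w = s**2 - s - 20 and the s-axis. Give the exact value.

The curve meets the s-axis where s**2 - s - 20 = 0, i.e. (s - 5)*(s + 4) = 0, at s = -4, 5.
On [-4, 5] the curve lies below the axis; ∫[-4,5] (s**2 - s - 20) ds = -243/2, giving area 243/2.

243/2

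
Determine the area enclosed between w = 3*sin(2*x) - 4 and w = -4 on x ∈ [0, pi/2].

On [0, pi/2], (3*sin(2*x) - 4) - (-4) = 3*sin(2*x) is ≥ 0 throughout, so the area is a single integral of |3*sin(2*x)|.
∫[0,pi/2] (3*sin(2*x)) dx = 3.

3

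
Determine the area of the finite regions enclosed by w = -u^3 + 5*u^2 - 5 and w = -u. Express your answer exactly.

148/3

Set the curves equal: -u^3 + 5*u^2 - 5 = -u, so -u^3 + 5*u^2 + u - 5 = 0, which factors as -(u - 5)*(u - 1)*(u + 1) = 0. The curves meet at u = -1, 1, 5.
On [-1, 1], w = -u is on top; that piece has area ∫[-1,1] (-(-u^3 + 5*u^2 + u - 5)) du = 20/3.
On [1, 5], w = -u^3 + 5*u^2 - 5 is on top; that piece has area ∫[1,5] (-u^3 + 5*u^2 + u - 5) du = 128/3.
Total enclosed area = 20/3 + 128/3 = 148/3.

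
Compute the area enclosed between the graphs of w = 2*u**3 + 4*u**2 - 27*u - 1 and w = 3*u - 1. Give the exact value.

863/3

Set the curves equal: 2*u**3 + 4*u**2 - 27*u - 1 = 3*u - 1, so 2*u**3 + 4*u**2 - 30*u = 0, which factors as 2*u*(u - 3)*(u + 5) = 0. The curves meet at u = -5, 0, 3.
On [-5, 0], w = 2*u**3 + 4*u**2 - 27*u - 1 is on top; that piece has area ∫[-5,0] (2*u**3 + 4*u**2 - 30*u) du = 1375/6.
On [0, 3], w = 3*u - 1 is on top; that piece has area ∫[0,3] (-(2*u**3 + 4*u**2 - 30*u)) du = 117/2.
Total enclosed area = 1375/6 + 117/2 = 863/3.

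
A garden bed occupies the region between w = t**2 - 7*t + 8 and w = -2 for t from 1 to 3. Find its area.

The difference (t**2 - 7*t + 8) - (-2) = t**2 - 7*t + 10 changes sign at t = 2 inside [1, 3], so split the integral there.
∫[1,2] (t**2 - 7*t + 10) dt = 11/6.
∫[2,3] (t**2 - 7*t + 10) dt = -7/6; the area of that piece is 7/6.
Total area = 11/6 + 7/6 = 3.

3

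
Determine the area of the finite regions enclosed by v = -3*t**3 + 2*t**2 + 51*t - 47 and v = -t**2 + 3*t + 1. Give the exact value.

Set the curves equal: -3*t**3 + 2*t**2 + 51*t - 47 = -t**2 + 3*t + 1, so -3*t**3 + 3*t**2 + 48*t - 48 = 0, which factors as -3*(t - 4)*(t - 1)*(t + 4) = 0. The curves meet at t = -4, 1, 4.
On [-4, 1], v = -t**2 + 3*t + 1 is on top; that piece has area ∫[-4,1] (-(-3*t**3 + 3*t**2 + 48*t - 48)) dt = 1375/4.
On [1, 4], v = -3*t**3 + 2*t**2 + 51*t - 47 is on top; that piece has area ∫[1,4] (-3*t**3 + 3*t**2 + 48*t - 48) dt = 351/4.
Total enclosed area = 1375/4 + 351/4 = 863/2.

863/2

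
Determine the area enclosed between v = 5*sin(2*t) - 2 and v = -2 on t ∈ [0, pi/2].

On [0, pi/2], (5*sin(2*t) - 2) - (-2) = 5*sin(2*t) is ≥ 0 throughout, so the area is a single integral of |5*sin(2*t)|.
∫[0,pi/2] (5*sin(2*t)) dt = 5.

5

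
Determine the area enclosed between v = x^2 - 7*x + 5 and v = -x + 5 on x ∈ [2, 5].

On [2, 5], (x^2 - 7*x + 5) - (-x + 5) = x^2 - 6*x is ≤ 0 throughout, so the area is a single integral of |x^2 - 6*x|.
∫[2,5] (x^2 - 6*x) dx = -24; the area of that piece is 24.

24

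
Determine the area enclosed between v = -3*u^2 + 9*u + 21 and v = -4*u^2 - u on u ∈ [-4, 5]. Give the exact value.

901/3

The difference (-3*u^2 + 9*u + 21) - (-4*u^2 - u) = u^2 + 10*u + 21 changes sign at u = -3 inside [-4, 5], so split the integral there.
∫[-4,-3] (u^2 + 10*u + 21) du = -5/3; the area of that piece is 5/3.
∫[-3,5] (u^2 + 10*u + 21) du = 896/3.
Total area = 5/3 + 896/3 = 901/3.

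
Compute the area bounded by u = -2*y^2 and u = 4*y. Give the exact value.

8/3

Both boundary curves give u as a function of y, so integrate with respect to y. Setting them equal: -2*y^2 - 4*y = 0, i.e. -2*y*(y + 2) = 0, so they meet at y = -2, 0.
For y in [-2, 0], u = -2*y^2 is on the right; area = ∫[-2,0] (-2*y^2 - 4*y) dy = 8/3.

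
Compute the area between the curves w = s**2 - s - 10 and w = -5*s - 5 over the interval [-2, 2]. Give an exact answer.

64/3

The difference (s**2 - s - 10) - (-5*s - 5) = s**2 + 4*s - 5 changes sign at s = 1 inside [-2, 2], so split the integral there.
∫[-2,1] (s**2 + 4*s - 5) ds = -18; the area of that piece is 18.
∫[1,2] (s**2 + 4*s - 5) ds = 10/3.
Total area = 18 + 10/3 = 64/3.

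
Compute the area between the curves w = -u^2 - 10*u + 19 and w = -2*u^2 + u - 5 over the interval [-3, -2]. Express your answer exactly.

347/6

On [-3, -2], (-u^2 - 10*u + 19) - (-2*u^2 + u - 5) = u^2 - 11*u + 24 is ≥ 0 throughout, so the area is a single integral of |u^2 - 11*u + 24|.
∫[-3,-2] (u^2 - 11*u + 24) du = 347/6.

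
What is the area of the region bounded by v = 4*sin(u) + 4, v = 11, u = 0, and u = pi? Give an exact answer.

On [0, pi], (4*sin(u) + 4) - (11) = 4*sin(u) - 7 is ≤ 0 throughout, so the area is a single integral of |4*sin(u) - 7|.
∫[0,pi] (4*sin(u) - 7) du = 8 - 7*pi; the area of that piece is -8 + 7*pi.

-8 + 7*pi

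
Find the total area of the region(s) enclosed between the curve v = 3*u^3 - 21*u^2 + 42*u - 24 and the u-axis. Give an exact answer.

The curve meets the u-axis where 3*u^3 - 21*u^2 + 42*u - 24 = 0, i.e. 3*(u - 4)*(u - 2)*(u - 1) = 0, at u = 1, 2, 4.
On [1, 2] the curve lies above the axis; ∫[1,2] (3*u^3 - 21*u^2 + 42*u - 24) du = 5/4, giving area 5/4.
On [2, 4] the curve lies below the axis; ∫[2,4] (3*u^3 - 21*u^2 + 42*u - 24) du = -8, giving area 8.
Total area = 5/4 + 8 = 37/4.

37/4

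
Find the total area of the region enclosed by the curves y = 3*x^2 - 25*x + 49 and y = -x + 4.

4

Set the curves equal: 3*x^2 - 25*x + 49 = -x + 4, so 3*x^2 - 24*x + 45 = 0, which factors as 3*(x - 5)*(x - 3) = 0. The curves meet at x = 3, 5.
On [3, 5], y = -x + 4 is on top; that piece has area ∫[3,5] (-(3*x^2 - 24*x + 45)) dx = 4.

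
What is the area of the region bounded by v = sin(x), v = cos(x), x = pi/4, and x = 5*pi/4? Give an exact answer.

On [pi/4, 5*pi/4], (sin(x)) - (cos(x)) = sin(x) - cos(x) is ≥ 0 throughout, so the area is a single integral of |sin(x) - cos(x)|.
∫[pi/4,5*pi/4] (sin(x) - cos(x)) dx = 2*sqrt(2).

2*sqrt(2)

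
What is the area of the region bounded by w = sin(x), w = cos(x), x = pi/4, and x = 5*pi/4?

On [pi/4, 5*pi/4], (sin(x)) - (cos(x)) = sin(x) - cos(x) is ≥ 0 throughout, so the area is a single integral of |sin(x) - cos(x)|.
∫[pi/4,5*pi/4] (sin(x) - cos(x)) dx = 2*sqrt(2).

2*sqrt(2)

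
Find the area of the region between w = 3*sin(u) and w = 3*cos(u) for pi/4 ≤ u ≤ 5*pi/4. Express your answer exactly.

On [pi/4, 5*pi/4], (3*sin(u)) - (3*cos(u)) = 3*sin(u) - 3*cos(u) is ≥ 0 throughout, so the area is a single integral of |3*sin(u) - 3*cos(u)|.
∫[pi/4,5*pi/4] (3*sin(u) - 3*cos(u)) du = 6*sqrt(2).

6*sqrt(2)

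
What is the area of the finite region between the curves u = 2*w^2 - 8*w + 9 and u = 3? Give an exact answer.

8/3

Both boundary curves give u as a function of w, so integrate with respect to w. Setting them equal: 2*w^2 - 8*w + 6 = 0, i.e. 2*(w - 3)*(w - 1) = 0, so they meet at w = 1, 3.
For w in [1, 3], u = 2*w^2 - 8*w + 9 is on the left; area = ∫[1,3] (-(2*w^2 - 8*w + 6)) dw = 8/3.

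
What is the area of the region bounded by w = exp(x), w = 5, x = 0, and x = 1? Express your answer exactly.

6 - exp(1)

On [0, 1], (exp(x)) - (5) = exp(x) - 5 is ≤ 0 throughout, so the area is a single integral of |exp(x) - 5|.
∫[0,1] (exp(x) - 5) dx = -6 + exp(1); the area of that piece is 6 - exp(1).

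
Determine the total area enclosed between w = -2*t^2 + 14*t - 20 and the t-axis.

9

The curve meets the t-axis where -2*t^2 + 14*t - 20 = 0, i.e. -2*(t - 5)*(t - 2) = 0, at t = 2, 5.
On [2, 5] the curve lies above the axis; ∫[2,5] (-2*t^2 + 14*t - 20) dt = 9, giving area 9.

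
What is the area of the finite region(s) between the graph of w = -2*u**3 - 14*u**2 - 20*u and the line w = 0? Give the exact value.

The curve meets the u-axis where -2*u**3 - 14*u**2 - 20*u = 0, i.e. -2*u*(u + 2)*(u + 5) = 0, at u = -5, -2, 0.
On [-5, -2] the curve lies below the axis; ∫[-5,-2] (-2*u**3 - 14*u**2 - 20*u) du = -63/2, giving area 63/2.
On [-2, 0] the curve lies above the axis; ∫[-2,0] (-2*u**3 - 14*u**2 - 20*u) du = 32/3, giving area 32/3.
Total area = 63/2 + 32/3 = 253/6.

253/6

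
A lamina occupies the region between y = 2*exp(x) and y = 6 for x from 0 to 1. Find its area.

8 - 2*exp(1)

On [0, 1], (2*exp(x)) - (6) = 2*exp(x) - 6 is ≤ 0 throughout, so the area is a single integral of |2*exp(x) - 6|.
∫[0,1] (2*exp(x) - 6) dx = -8 + 2*exp(1); the area of that piece is 8 - 2*exp(1).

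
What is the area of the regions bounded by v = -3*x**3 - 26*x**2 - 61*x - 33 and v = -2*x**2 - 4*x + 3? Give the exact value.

37/4

Set the curves equal: -3*x**3 - 26*x**2 - 61*x - 33 = -2*x**2 - 4*x + 3, so -3*x**3 - 24*x**2 - 57*x - 36 = 0, which factors as -3*(x + 1)*(x + 3)*(x + 4) = 0. The curves meet at x = -4, -3, -1.
On [-4, -3], v = -2*x**2 - 4*x + 3 is on top; that piece has area ∫[-4,-3] (-(-3*x**3 - 24*x**2 - 57*x - 36)) dx = 5/4.
On [-3, -1], v = -3*x**3 - 26*x**2 - 61*x - 33 is on top; that piece has area ∫[-3,-1] (-3*x**3 - 24*x**2 - 57*x - 36) dx = 8.
Total enclosed area = 5/4 + 8 = 37/4.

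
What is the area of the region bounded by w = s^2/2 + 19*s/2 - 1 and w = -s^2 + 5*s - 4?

1/4

Set the curves equal: s^2/2 + 19*s/2 - 1 = -s^2 + 5*s - 4, so 3*s^2/2 + 9*s/2 + 3 = 0, which factors as 3*(s + 1)*(s + 2)/2 = 0. The curves meet at s = -2, -1.
On [-2, -1], w = -s^2 + 5*s - 4 is on top; that piece has area ∫[-2,-1] (-(3*s^2/2 + 9*s/2 + 3)) ds = 1/4.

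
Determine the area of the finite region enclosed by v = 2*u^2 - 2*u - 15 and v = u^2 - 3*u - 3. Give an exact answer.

343/6

Set the curves equal: 2*u^2 - 2*u - 15 = u^2 - 3*u - 3, so u^2 + u - 12 = 0, which factors as (u - 3)*(u + 4) = 0. The curves meet at u = -4, 3.
On [-4, 3], v = u^2 - 3*u - 3 is on top; that piece has area ∫[-4,3] (-(u^2 + u - 12)) du = 343/6.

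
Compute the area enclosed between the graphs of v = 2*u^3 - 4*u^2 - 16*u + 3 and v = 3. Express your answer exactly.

296/3

Set the curves equal: 2*u^3 - 4*u^2 - 16*u + 3 = 3, so 2*u^3 - 4*u^2 - 16*u = 0, which factors as 2*u*(u - 4)*(u + 2) = 0. The curves meet at u = -2, 0, 4.
On [-2, 0], v = 2*u^3 - 4*u^2 - 16*u + 3 is on top; that piece has area ∫[-2,0] (2*u^3 - 4*u^2 - 16*u) du = 40/3.
On [0, 4], v = 3 is on top; that piece has area ∫[0,4] (-(2*u^3 - 4*u^2 - 16*u)) du = 256/3.
Total enclosed area = 40/3 + 256/3 = 296/3.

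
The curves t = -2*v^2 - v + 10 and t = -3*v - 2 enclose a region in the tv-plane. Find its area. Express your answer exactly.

125/3

Both boundary curves give t as a function of v, so integrate with respect to v. Setting them equal: -2*v^2 + 2*v + 12 = 0, i.e. -2*(v - 3)*(v + 2) = 0, so they meet at v = -2, 3.
For v in [-2, 3], t = -2*v^2 - v + 10 is on the right; area = ∫[-2,3] (-2*v^2 + 2*v + 12) dv = 125/3.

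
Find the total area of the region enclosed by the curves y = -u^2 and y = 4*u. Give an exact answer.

Set the curves equal: -u^2 = 4*u, so -u^2 - 4*u = 0, which factors as -u*(u + 4) = 0. The curves meet at u = -4, 0.
On [-4, 0], y = -u^2 is on top; that piece has area ∫[-4,0] (-u^2 - 4*u) du = 32/3.

32/3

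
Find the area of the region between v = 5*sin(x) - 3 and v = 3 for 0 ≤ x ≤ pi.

-10 + 6*pi

On [0, pi], (5*sin(x) - 3) - (3) = 5*sin(x) - 6 is ≤ 0 throughout, so the area is a single integral of |5*sin(x) - 6|.
∫[0,pi] (5*sin(x) - 6) dx = 10 - 6*pi; the area of that piece is -10 + 6*pi.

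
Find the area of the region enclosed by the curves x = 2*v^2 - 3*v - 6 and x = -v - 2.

9

Both boundary curves give x as a function of v, so integrate with respect to v. Setting them equal: 2*v^2 - 2*v - 4 = 0, i.e. 2*(v - 2)*(v + 1) = 0, so they meet at v = -1, 2.
For v in [-1, 2], x = 2*v^2 - 3*v - 6 is on the left; area = ∫[-1,2] (-(2*v^2 - 2*v - 4)) dv = 9.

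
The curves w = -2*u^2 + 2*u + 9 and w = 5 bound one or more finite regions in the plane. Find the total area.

Set the curves equal: -2*u^2 + 2*u + 9 = 5, so -2*u^2 + 2*u + 4 = 0, which factors as -2*(u - 2)*(u + 1) = 0. The curves meet at u = -1, 2.
On [-1, 2], w = -2*u^2 + 2*u + 9 is on top; that piece has area ∫[-1,2] (-2*u^2 + 2*u + 4) du = 9.

9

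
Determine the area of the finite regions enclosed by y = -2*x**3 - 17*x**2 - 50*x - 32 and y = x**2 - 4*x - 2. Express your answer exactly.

Set the curves equal: -2*x**3 - 17*x**2 - 50*x - 32 = x**2 - 4*x - 2, so -2*x**3 - 18*x**2 - 46*x - 30 = 0, which factors as -2*(x + 1)*(x + 3)*(x + 5) = 0. The curves meet at x = -5, -3, -1.
On [-5, -3], y = x**2 - 4*x - 2 is on top; that piece has area ∫[-5,-3] (-(-2*x**3 - 18*x**2 - 46*x - 30)) dx = 8.
On [-3, -1], y = -2*x**3 - 17*x**2 - 50*x - 32 is on top; that piece has area ∫[-3,-1] (-2*x**3 - 18*x**2 - 46*x - 30) dx = 8.
Total enclosed area = 8 + 8 = 16.

16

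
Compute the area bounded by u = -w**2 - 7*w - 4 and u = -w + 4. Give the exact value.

Both boundary curves give u as a function of w, so integrate with respect to w. Setting them equal: -w**2 - 6*w - 8 = 0, i.e. -(w + 2)*(w + 4) = 0, so they meet at w = -4, -2.
For w in [-4, -2], u = -w**2 - 7*w - 4 is on the right; area = ∫[-4,-2] (-w**2 - 6*w - 8) dw = 4/3.

4/3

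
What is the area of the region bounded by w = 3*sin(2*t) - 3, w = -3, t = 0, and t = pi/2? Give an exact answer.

3

On [0, pi/2], (3*sin(2*t) - 3) - (-3) = 3*sin(2*t) is ≥ 0 throughout, so the area is a single integral of |3*sin(2*t)|.
∫[0,pi/2] (3*sin(2*t)) dt = 3.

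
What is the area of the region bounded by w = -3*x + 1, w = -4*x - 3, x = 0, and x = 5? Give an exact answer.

On [0, 5], (-3*x + 1) - (-4*x - 3) = x + 4 is ≥ 0 throughout, so the area is a single integral of |x + 4|.
∫[0,5] (x + 4) dx = 65/2.

65/2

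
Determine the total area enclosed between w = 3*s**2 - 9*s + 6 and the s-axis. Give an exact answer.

The curve meets the s-axis where 3*s**2 - 9*s + 6 = 0, i.e. 3*(s - 2)*(s - 1) = 0, at s = 1, 2.
On [1, 2] the curve lies below the axis; ∫[1,2] (3*s**2 - 9*s + 6) ds = -1/2, giving area 1/2.

1/2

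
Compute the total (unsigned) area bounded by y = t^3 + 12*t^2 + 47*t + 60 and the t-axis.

1/2

The curve meets the t-axis where t^3 + 12*t^2 + 47*t + 60 = 0, i.e. (t + 3)*(t + 4)*(t + 5) = 0, at t = -5, -4, -3.
On [-5, -4] the curve lies above the axis; ∫[-5,-4] (t^3 + 12*t^2 + 47*t + 60) dt = 1/4, giving area 1/4.
On [-4, -3] the curve lies below the axis; ∫[-4,-3] (t^3 + 12*t^2 + 47*t + 60) dt = -1/4, giving area 1/4.
Total area = 1/4 + 1/4 = 1/2.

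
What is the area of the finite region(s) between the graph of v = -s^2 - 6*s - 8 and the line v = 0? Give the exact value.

4/3

The curve meets the s-axis where -s^2 - 6*s - 8 = 0, i.e. -(s + 2)*(s + 4) = 0, at s = -4, -2.
On [-4, -2] the curve lies above the axis; ∫[-4,-2] (-s^2 - 6*s - 8) ds = 4/3, giving area 4/3.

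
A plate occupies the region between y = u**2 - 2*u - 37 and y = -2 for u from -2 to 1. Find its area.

On [-2, 1], (u**2 - 2*u - 37) - (-2) = u**2 - 2*u - 35 is ≤ 0 throughout, so the area is a single integral of |u**2 - 2*u - 35|.
∫[-2,1] (u**2 - 2*u - 35) du = -99; the area of that piece is 99.

99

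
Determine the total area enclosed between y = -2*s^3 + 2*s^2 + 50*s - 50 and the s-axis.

2024/3

The curve meets the s-axis where -2*s^3 + 2*s^2 + 50*s - 50 = 0, i.e. -2*(s - 5)*(s - 1)*(s + 5) = 0, at s = -5, 1, 5.
On [-5, 1] the curve lies below the axis; ∫[-5,1] (-2*s^3 + 2*s^2 + 50*s - 50) ds = -504, giving area 504.
On [1, 5] the curve lies above the axis; ∫[1,5] (-2*s^3 + 2*s^2 + 50*s - 50) ds = 512/3, giving area 512/3.
Total area = 504 + 512/3 = 2024/3.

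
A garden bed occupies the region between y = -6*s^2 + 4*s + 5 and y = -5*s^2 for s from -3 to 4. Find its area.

48

The difference (-6*s^2 + 4*s + 5) - (-5*s^2) = -s^2 + 4*s + 5 changes sign at s = -1 inside [-3, 4], so split the integral there.
∫[-3,-1] (-s^2 + 4*s + 5) ds = -44/3; the area of that piece is 44/3.
∫[-1,4] (-s^2 + 4*s + 5) ds = 100/3.
Total area = 44/3 + 100/3 = 48.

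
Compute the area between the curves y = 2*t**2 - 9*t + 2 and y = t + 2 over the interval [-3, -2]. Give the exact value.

113/3

On [-3, -2], (2*t**2 - 9*t + 2) - (t + 2) = 2*t**2 - 10*t is ≥ 0 throughout, so the area is a single integral of |2*t**2 - 10*t|.
∫[-3,-2] (2*t**2 - 10*t) dt = 113/3.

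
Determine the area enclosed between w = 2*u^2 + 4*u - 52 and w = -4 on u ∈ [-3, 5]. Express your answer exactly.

The difference (2*u^2 + 4*u - 52) - (-4) = 2*u^2 + 4*u - 48 changes sign at u = 4 inside [-3, 5], so split the integral there.
∫[-3,4] (2*u^2 + 4*u - 48) du = -784/3; the area of that piece is 784/3.
∫[4,5] (2*u^2 + 4*u - 48) du = 32/3.
Total area = 784/3 + 32/3 = 272.

272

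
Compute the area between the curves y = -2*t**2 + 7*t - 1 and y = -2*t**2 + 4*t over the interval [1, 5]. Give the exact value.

On [1, 5], (-2*t**2 + 7*t - 1) - (-2*t**2 + 4*t) = 3*t - 1 is ≥ 0 throughout, so the area is a single integral of |3*t - 1|.
∫[1,5] (3*t - 1) dt = 32.

32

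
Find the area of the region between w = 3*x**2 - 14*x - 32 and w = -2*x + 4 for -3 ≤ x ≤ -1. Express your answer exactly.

24

The difference (3*x**2 - 14*x - 32) - (-2*x + 4) = 3*x**2 - 12*x - 36 changes sign at x = -2 inside [-3, -1], so split the integral there.
∫[-3,-2] (3*x**2 - 12*x - 36) dx = 13.
∫[-2,-1] (3*x**2 - 12*x - 36) dx = -11; the area of that piece is 11.
Total area = 13 + 11 = 24.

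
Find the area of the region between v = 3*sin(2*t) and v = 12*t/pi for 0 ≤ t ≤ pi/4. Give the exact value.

3/2 - 3*pi/8

On [0, pi/4], (3*sin(2*t)) - (12*t/pi) = -12*t/pi + 3*sin(2*t) is ≥ 0 throughout, so the area is a single integral of |-12*t/pi + 3*sin(2*t)|.
∫[0,pi/4] (-12*t/pi + 3*sin(2*t)) dt = 3/2 - 3*pi/8.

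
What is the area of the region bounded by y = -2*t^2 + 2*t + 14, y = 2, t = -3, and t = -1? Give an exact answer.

The difference (-2*t^2 + 2*t + 14) - (2) = -2*t^2 + 2*t + 12 changes sign at t = -2 inside [-3, -1], so split the integral there.
∫[-3,-2] (-2*t^2 + 2*t + 12) dt = -17/3; the area of that piece is 17/3.
∫[-2,-1] (-2*t^2 + 2*t + 12) dt = 13/3.
Total area = 17/3 + 13/3 = 10.

10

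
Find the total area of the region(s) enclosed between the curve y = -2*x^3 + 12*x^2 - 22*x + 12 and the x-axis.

1

The curve meets the x-axis where -2*x^3 + 12*x^2 - 22*x + 12 = 0, i.e. -2*(x - 3)*(x - 2)*(x - 1) = 0, at x = 1, 2, 3.
On [1, 2] the curve lies below the axis; ∫[1,2] (-2*x^3 + 12*x^2 - 22*x + 12) dx = -1/2, giving area 1/2.
On [2, 3] the curve lies above the axis; ∫[2,3] (-2*x^3 + 12*x^2 - 22*x + 12) dx = 1/2, giving area 1/2.
Total area = 1/2 + 1/2 = 1.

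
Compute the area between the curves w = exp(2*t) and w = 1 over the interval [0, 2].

-5/2 + exp(4)/2

On [0, 2], (exp(2*t)) - (1) = exp(2*t) - 1 is ≥ 0 throughout, so the area is a single integral of |exp(2*t) - 1|.
∫[0,2] (exp(2*t) - 1) dt = -5/2 + exp(4)/2.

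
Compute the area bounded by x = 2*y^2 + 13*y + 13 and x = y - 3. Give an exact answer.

Both boundary curves give x as a function of y, so integrate with respect to y. Setting them equal: 2*y^2 + 12*y + 16 = 0, i.e. 2*(y + 2)*(y + 4) = 0, so they meet at y = -4, -2.
For y in [-4, -2], x = 2*y^2 + 13*y + 13 is on the left; area = ∫[-4,-2] (-(2*y^2 + 12*y + 16)) dy = 8/3.

8/3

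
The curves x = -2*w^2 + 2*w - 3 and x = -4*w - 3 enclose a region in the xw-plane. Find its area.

Both boundary curves give x as a function of w, so integrate with respect to w. Setting them equal: -2*w^2 + 6*w = 0, i.e. -2*w*(w - 3) = 0, so they meet at w = 0, 3.
For w in [0, 3], x = -2*w^2 + 2*w - 3 is on the right; area = ∫[0,3] (-2*w^2 + 6*w) dw = 9.

9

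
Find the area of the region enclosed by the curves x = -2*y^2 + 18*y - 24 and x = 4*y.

Both boundary curves give x as a function of y, so integrate with respect to y. Setting them equal: -2*y^2 + 14*y - 24 = 0, i.e. -2*(y - 4)*(y - 3) = 0, so they meet at y = 3, 4.
For y in [3, 4], x = -2*y^2 + 18*y - 24 is on the right; area = ∫[3,4] (-2*y^2 + 14*y - 24) dy = 1/3.

1/3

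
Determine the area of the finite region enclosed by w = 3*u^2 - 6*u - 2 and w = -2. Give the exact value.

4

Set the curves equal: 3*u^2 - 6*u - 2 = -2, so 3*u^2 - 6*u = 0, which factors as 3*u*(u - 2) = 0. The curves meet at u = 0, 2.
On [0, 2], w = -2 is on top; that piece has area ∫[0,2] (-(3*u^2 - 6*u)) du = 4.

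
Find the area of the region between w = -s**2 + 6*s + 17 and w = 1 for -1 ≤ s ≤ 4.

On [-1, 4], (-s**2 + 6*s + 17) - (1) = -s**2 + 6*s + 16 is ≥ 0 throughout, so the area is a single integral of |-s**2 + 6*s + 16|.
∫[-1,4] (-s**2 + 6*s + 16) ds = 310/3.

310/3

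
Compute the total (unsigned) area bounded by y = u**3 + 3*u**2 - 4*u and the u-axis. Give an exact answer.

131/4

The curve meets the u-axis where u**3 + 3*u**2 - 4*u = 0, i.e. u*(u - 1)*(u + 4) = 0, at u = -4, 0, 1.
On [-4, 0] the curve lies above the axis; ∫[-4,0] (u**3 + 3*u**2 - 4*u) du = 32, giving area 32.
On [0, 1] the curve lies below the axis; ∫[0,1] (u**3 + 3*u**2 - 4*u) du = -3/4, giving area 3/4.
Total area = 32 + 3/4 = 131/4.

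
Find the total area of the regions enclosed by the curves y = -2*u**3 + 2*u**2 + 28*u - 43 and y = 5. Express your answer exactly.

Set the curves equal: -2*u**3 + 2*u**2 + 28*u - 43 = 5, so -2*u**3 + 2*u**2 + 28*u - 48 = 0, which factors as -2*(u - 3)*(u - 2)*(u + 4) = 0. The curves meet at u = -4, 2, 3.
On [-4, 2], y = 5 is on top; that piece has area ∫[-4,2] (-(-2*u**3 + 2*u**2 + 28*u - 48)) du = 288.
On [2, 3], y = -2*u**3 + 2*u**2 + 28*u - 43 is on top; that piece has area ∫[2,3] (-2*u**3 + 2*u**2 + 28*u - 48) du = 13/6.
Total enclosed area = 288 + 13/6 = 1741/6.

1741/6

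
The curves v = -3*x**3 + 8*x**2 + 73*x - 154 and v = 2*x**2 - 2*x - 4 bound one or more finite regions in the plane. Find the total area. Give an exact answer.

Set the curves equal: -3*x**3 + 8*x**2 + 73*x - 154 = 2*x**2 - 2*x - 4, so -3*x**3 + 6*x**2 + 75*x - 150 = 0, which factors as -3*(x - 5)*(x - 2)*(x + 5) = 0. The curves meet at x = -5, 2, 5.
On [-5, 2], v = 2*x**2 - 2*x - 4 is on top; that piece has area ∫[-5,2] (-(-3*x**3 + 6*x**2 + 75*x - 150)) dx = 4459/4.
On [2, 5], v = -3*x**3 + 8*x**2 + 73*x - 154 is on top; that piece has area ∫[2,5] (-3*x**3 + 6*x**2 + 75*x - 150) dx = 459/4.
Total enclosed area = 4459/4 + 459/4 = 2459/2.

2459/2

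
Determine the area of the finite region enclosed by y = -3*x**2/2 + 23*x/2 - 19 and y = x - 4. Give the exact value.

Set the curves equal: -3*x**2/2 + 23*x/2 - 19 = x - 4, so -3*x**2/2 + 21*x/2 - 15 = 0, which factors as -3*(x - 5)*(x - 2)/2 = 0. The curves meet at x = 2, 5.
On [2, 5], y = -3*x**2/2 + 23*x/2 - 19 is on top; that piece has area ∫[2,5] (-3*x**2/2 + 21*x/2 - 15) dx = 27/4.

27/4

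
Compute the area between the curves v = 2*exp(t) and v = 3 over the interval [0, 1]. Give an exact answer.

The difference (2*exp(t)) - (3) = 2*exp(t) - 3 changes sign at t = log(3/2) inside [0, 1], so split the integral there.
∫[0,log(3/2)] (2*exp(t) - 3) dt = log(8/27) + 1; the area of that piece is -1 + log(27/8).
∫[log(3/2),1] (2*exp(t) - 3) dt = -6 - 3*log(2) + 3*log(3) + 2*exp(1).
Total area = (-1 + log(27/8)) + (-6 - 3*log(2) + 3*log(3) + 2*exp(1)) = -7 - 6*log(2) + 2*exp(1) + 6*log(3).

-7 - 6*log(2) + 2*exp(1) + 6*log(3)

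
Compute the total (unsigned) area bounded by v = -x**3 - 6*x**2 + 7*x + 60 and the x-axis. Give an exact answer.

517/2

The curve meets the x-axis where -x**3 - 6*x**2 + 7*x + 60 = 0, i.e. -(x - 3)*(x + 4)*(x + 5) = 0, at x = -5, -4, 3.
On [-5, -4] the curve lies below the axis; ∫[-5,-4] (-x**3 - 6*x**2 + 7*x + 60) dx = -5/4, giving area 5/4.
On [-4, 3] the curve lies above the axis; ∫[-4,3] (-x**3 - 6*x**2 + 7*x + 60) dx = 1029/4, giving area 1029/4.
Total area = 5/4 + 1029/4 = 517/2.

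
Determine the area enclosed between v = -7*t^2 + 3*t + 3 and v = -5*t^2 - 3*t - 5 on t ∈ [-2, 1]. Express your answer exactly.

61/3

The difference (-7*t^2 + 3*t + 3) - (-5*t^2 - 3*t - 5) = -2*t^2 + 6*t + 8 changes sign at t = -1 inside [-2, 1], so split the integral there.
∫[-2,-1] (-2*t^2 + 6*t + 8) dt = -17/3; the area of that piece is 17/3.
∫[-1,1] (-2*t^2 + 6*t + 8) dt = 44/3.
Total area = 17/3 + 44/3 = 61/3.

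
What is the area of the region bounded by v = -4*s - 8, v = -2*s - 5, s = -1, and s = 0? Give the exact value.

2

On [-1, 0], (-4*s - 8) - (-2*s - 5) = -2*s - 3 is ≤ 0 throughout, so the area is a single integral of |-2*s - 3|.
∫[-1,0] (-2*s - 3) ds = -2; the area of that piece is 2.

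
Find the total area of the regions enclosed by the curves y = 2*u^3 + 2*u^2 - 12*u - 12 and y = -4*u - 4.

71/3

Set the curves equal: 2*u^3 + 2*u^2 - 12*u - 12 = -4*u - 4, so 2*u^3 + 2*u^2 - 8*u - 8 = 0, which factors as 2*(u - 2)*(u + 1)*(u + 2) = 0. The curves meet at u = -2, -1, 2.
On [-2, -1], y = 2*u^3 + 2*u^2 - 12*u - 12 is on top; that piece has area ∫[-2,-1] (2*u^3 + 2*u^2 - 8*u - 8) du = 7/6.
On [-1, 2], y = -4*u - 4 is on top; that piece has area ∫[-1,2] (-(2*u^3 + 2*u^2 - 8*u - 8)) du = 45/2.
Total enclosed area = 7/6 + 45/2 = 71/3.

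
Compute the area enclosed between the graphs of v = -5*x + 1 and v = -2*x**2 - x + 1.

Set the curves equal: -5*x + 1 = -2*x**2 - x + 1, so 2*x**2 - 4*x = 0, which factors as 2*x*(x - 2) = 0. The curves meet at x = 0, 2.
On [0, 2], v = -2*x**2 - x + 1 is on top; that piece has area ∫[0,2] (-(2*x**2 - 4*x)) dx = 8/3.

8/3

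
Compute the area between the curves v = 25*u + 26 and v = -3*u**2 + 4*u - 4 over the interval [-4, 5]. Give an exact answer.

The difference (25*u + 26) - (-3*u**2 + 4*u - 4) = 3*u**2 + 21*u + 30 changes sign at u = -2 inside [-4, 5], so split the integral there.
∫[-4,-2] (3*u**2 + 21*u + 30) du = -10; the area of that piece is 10.
∫[-2,5] (3*u**2 + 21*u + 30) du = 1127/2.
Total area = 10 + 1127/2 = 1147/2.

1147/2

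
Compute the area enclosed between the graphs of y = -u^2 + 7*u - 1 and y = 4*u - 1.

Set the curves equal: -u^2 + 7*u - 1 = 4*u - 1, so -u^2 + 3*u = 0, which factors as -u*(u - 3) = 0. The curves meet at u = 0, 3.
On [0, 3], y = -u^2 + 7*u - 1 is on top; that piece has area ∫[0,3] (-u^2 + 3*u) du = 9/2.

9/2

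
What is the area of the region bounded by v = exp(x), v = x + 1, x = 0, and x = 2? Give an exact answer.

-5 + exp(2)

On [0, 2], (exp(x)) - (x + 1) = -x + exp(x) - 1 is ≥ 0 throughout, so the area is a single integral of |-x + exp(x) - 1|.
∫[0,2] (-x + exp(x) - 1) dx = -5 + exp(2).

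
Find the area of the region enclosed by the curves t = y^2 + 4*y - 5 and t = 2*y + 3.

Both boundary curves give t as a function of y, so integrate with respect to y. Setting them equal: y^2 + 2*y - 8 = 0, i.e. (y - 2)*(y + 4) = 0, so they meet at y = -4, 2.
For y in [-4, 2], t = y^2 + 4*y - 5 is on the left; area = ∫[-4,2] (-(y^2 + 2*y - 8)) dy = 36.

36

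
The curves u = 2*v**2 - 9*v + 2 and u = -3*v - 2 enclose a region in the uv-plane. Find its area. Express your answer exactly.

1/3

Both boundary curves give u as a function of v, so integrate with respect to v. Setting them equal: 2*v**2 - 6*v + 4 = 0, i.e. 2*(v - 2)*(v - 1) = 0, so they meet at v = 1, 2.
For v in [1, 2], u = 2*v**2 - 9*v + 2 is on the left; area = ∫[1,2] (-(2*v**2 - 6*v + 4)) dv = 1/3.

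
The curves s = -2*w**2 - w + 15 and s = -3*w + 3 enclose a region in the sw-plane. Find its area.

125/3

Both boundary curves give s as a function of w, so integrate with respect to w. Setting them equal: -2*w**2 + 2*w + 12 = 0, i.e. -2*(w - 3)*(w + 2) = 0, so they meet at w = -2, 3.
For w in [-2, 3], s = -2*w**2 - w + 15 is on the right; area = ∫[-2,3] (-2*w**2 + 2*w + 12) dw = 125/3.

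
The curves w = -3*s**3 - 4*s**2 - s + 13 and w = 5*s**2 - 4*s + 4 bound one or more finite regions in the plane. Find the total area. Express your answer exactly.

Set the curves equal: -3*s**3 - 4*s**2 - s + 13 = 5*s**2 - 4*s + 4, so -3*s**3 - 9*s**2 + 3*s + 9 = 0, which factors as -3*(s - 1)*(s + 1)*(s + 3) = 0. The curves meet at s = -3, -1, 1.
On [-3, -1], w = 5*s**2 - 4*s + 4 is on top; that piece has area ∫[-3,-1] (-(-3*s**3 - 9*s**2 + 3*s + 9)) ds = 12.
On [-1, 1], w = -3*s**3 - 4*s**2 - s + 13 is on top; that piece has area ∫[-1,1] (-3*s**3 - 9*s**2 + 3*s + 9) ds = 12.
Total enclosed area = 12 + 12 = 24.

24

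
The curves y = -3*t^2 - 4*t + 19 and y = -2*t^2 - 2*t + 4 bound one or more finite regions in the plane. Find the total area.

Set the curves equal: -3*t^2 - 4*t + 19 = -2*t^2 - 2*t + 4, so -t^2 - 2*t + 15 = 0, which factors as -(t - 3)*(t + 5) = 0. The curves meet at t = -5, 3.
On [-5, 3], y = -3*t^2 - 4*t + 19 is on top; that piece has area ∫[-5,3] (-t^2 - 2*t + 15) dt = 256/3.

256/3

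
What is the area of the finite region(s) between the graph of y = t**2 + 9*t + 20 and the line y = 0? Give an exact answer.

The curve meets the t-axis where t**2 + 9*t + 20 = 0, i.e. (t + 4)*(t + 5) = 0, at t = -5, -4.
On [-5, -4] the curve lies below the axis; ∫[-5,-4] (t**2 + 9*t + 20) dt = -1/6, giving area 1/6.

1/6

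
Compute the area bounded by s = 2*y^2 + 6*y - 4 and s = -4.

9

Both boundary curves give s as a function of y, so integrate with respect to y. Setting them equal: 2*y^2 + 6*y = 0, i.e. 2*y*(y + 3) = 0, so they meet at y = -3, 0.
For y in [-3, 0], s = 2*y^2 + 6*y - 4 is on the left; area = ∫[-3,0] (-(2*y^2 + 6*y)) dy = 9.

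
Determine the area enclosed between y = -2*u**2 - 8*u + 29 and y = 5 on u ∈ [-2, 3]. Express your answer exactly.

The difference (-2*u**2 - 8*u + 29) - (5) = -2*u**2 - 8*u + 24 changes sign at u = 2 inside [-2, 3], so split the integral there.
∫[-2,2] (-2*u**2 - 8*u + 24) du = 256/3.
∫[2,3] (-2*u**2 - 8*u + 24) du = -26/3; the area of that piece is 26/3.
Total area = 256/3 + 26/3 = 94.

94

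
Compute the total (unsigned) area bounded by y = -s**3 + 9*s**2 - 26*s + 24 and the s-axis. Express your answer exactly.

The curve meets the s-axis where -s**3 + 9*s**2 - 26*s + 24 = 0, i.e. -(s - 4)*(s - 3)*(s - 2) = 0, at s = 2, 3, 4.
On [2, 3] the curve lies below the axis; ∫[2,3] (-s**3 + 9*s**2 - 26*s + 24) ds = -1/4, giving area 1/4.
On [3, 4] the curve lies above the axis; ∫[3,4] (-s**3 + 9*s**2 - 26*s + 24) ds = 1/4, giving area 1/4.
Total area = 1/4 + 1/4 = 1/2.

1/2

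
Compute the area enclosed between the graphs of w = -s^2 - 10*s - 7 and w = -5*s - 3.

Set the curves equal: -s^2 - 10*s - 7 = -5*s - 3, so -s^2 - 5*s - 4 = 0, which factors as -(s + 1)*(s + 4) = 0. The curves meet at s = -4, -1.
On [-4, -1], w = -s^2 - 10*s - 7 is on top; that piece has area ∫[-4,-1] (-s^2 - 5*s - 4) ds = 9/2.

9/2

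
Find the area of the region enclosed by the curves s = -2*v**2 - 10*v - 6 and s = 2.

9

Both boundary curves give s as a function of v, so integrate with respect to v. Setting them equal: -2*v**2 - 10*v - 8 = 0, i.e. -2*(v + 1)*(v + 4) = 0, so they meet at v = -4, -1.
For v in [-4, -1], s = -2*v**2 - 10*v - 6 is on the right; area = ∫[-4,-1] (-2*v**2 - 10*v - 8) dv = 9.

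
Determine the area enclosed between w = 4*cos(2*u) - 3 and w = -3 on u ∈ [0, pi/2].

The difference (4*cos(2*u) - 3) - (-3) = 4*cos(2*u) changes sign at u = pi/4 inside [0, pi/2], so split the integral there.
∫[0,pi/4] (4*cos(2*u)) du = 2.
∫[pi/4,pi/2] (4*cos(2*u)) du = -2; the area of that piece is 2.
Total area = 2 + 2 = 4.

4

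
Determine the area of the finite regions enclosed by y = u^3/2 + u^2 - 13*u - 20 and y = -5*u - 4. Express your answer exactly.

284/3

Set the curves equal: u^3/2 + u^2 - 13*u - 20 = -5*u - 4, so u^3/2 + u^2 - 8*u - 16 = 0, which factors as (u - 4)*(u + 2)*(u + 4)/2 = 0. The curves meet at u = -4, -2, 4.
On [-4, -2], y = u^3/2 + u^2 - 13*u - 20 is on top; that piece has area ∫[-4,-2] (u^3/2 + u^2 - 8*u - 16) du = 14/3.
On [-2, 4], y = -5*u - 4 is on top; that piece has area ∫[-2,4] (-(u^3/2 + u^2 - 8*u - 16)) du = 90.
Total enclosed area = 14/3 + 90 = 284/3.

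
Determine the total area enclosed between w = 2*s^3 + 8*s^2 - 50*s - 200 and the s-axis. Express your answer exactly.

The curve meets the s-axis where 2*s^3 + 8*s^2 - 50*s - 200 = 0, i.e. 2*(s - 5)*(s + 4)*(s + 5) = 0, at s = -5, -4, 5.
On [-5, -4] the curve lies above the axis; ∫[-5,-4] (2*s^3 + 8*s^2 - 50*s - 200) ds = 19/6, giving area 19/6.
On [-4, 5] the curve lies below the axis; ∫[-4,5] (2*s^3 + 8*s^2 - 50*s - 200) ds = -2673/2, giving area 2673/2.
Total area = 19/6 + 2673/2 = 4019/3.

4019/3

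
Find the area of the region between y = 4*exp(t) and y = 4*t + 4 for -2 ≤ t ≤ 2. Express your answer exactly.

On [-2, 2], (4*exp(t)) - (4*t + 4) = -4*t + 4*exp(t) - 4 is ≥ 0 throughout, so the area is a single integral of |-4*t + 4*exp(t) - 4|.
∫[-2,2] (-4*t + 4*exp(t) - 4) dt = -16 - 4*exp(-2) + 4*exp(2).

-16 - 4*exp(-2) + 4*exp(2)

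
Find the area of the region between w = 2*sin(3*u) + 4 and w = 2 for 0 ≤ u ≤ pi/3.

4/3 + 2*pi/3

On [0, pi/3], (2*sin(3*u) + 4) - (2) = 2*sin(3*u) + 2 is ≥ 0 throughout, so the area is a single integral of |2*sin(3*u) + 2|.
∫[0,pi/3] (2*sin(3*u) + 2) du = 4/3 + 2*pi/3.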